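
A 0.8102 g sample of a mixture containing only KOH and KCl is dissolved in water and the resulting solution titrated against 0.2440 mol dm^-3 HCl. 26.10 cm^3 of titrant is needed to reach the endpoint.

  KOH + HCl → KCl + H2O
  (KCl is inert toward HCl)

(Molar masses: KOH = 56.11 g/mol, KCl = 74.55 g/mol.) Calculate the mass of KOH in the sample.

n(HCl) = 0.02610 × 0.2440 = 6.368 × 10^-3 mol
Let x = n(KOH), y = n(KCl).
Titrant: 1x = 6.368 × 10^-3;  mass: 56.11x + 74.55y = 0.8102
Solving, x = 6.368 × 10^-3 mol, y = 6.075 × 10^-3 mol
mass of KOH = 6.368 × 10^-3 × 56.11 = 0.3573 g

0.3573 g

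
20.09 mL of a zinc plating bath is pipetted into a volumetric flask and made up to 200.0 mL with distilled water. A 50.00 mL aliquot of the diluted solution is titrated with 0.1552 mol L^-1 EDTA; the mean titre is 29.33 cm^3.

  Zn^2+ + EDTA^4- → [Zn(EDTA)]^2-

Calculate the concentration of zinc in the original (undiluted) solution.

0.9063 mol/L

n(EDTA) = 0.02933 × 0.1552 = 4.552 × 10^-3 mol
n(Zn2+) in the aliquot = 4.552 × 10^-3 mol (1:1 ratio)
[Zn2+]_dilute = 4.552 × 10^-3 / 0.05000 = 0.09104 mol/L
Dilution factor = 200.0 / 20.09 = 9.955
[Zn2+]_stock = 0.09104 × 9.955 = 0.9063 mol/L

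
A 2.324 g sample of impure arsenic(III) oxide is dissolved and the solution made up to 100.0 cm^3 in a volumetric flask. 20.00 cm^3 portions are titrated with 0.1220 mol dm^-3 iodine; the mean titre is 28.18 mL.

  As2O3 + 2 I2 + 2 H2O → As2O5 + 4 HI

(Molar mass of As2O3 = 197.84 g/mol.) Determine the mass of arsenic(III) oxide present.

n(I2) per titration = 0.02818 × 0.1220 = 3.438 × 10^-3 mol
From the 1:2 ratio, n(As2O3) in each aliquot = 1/2 × 3.438 × 10^-3 = 1.719 × 10^-3 mol
n(As2O3) in the whole flask = 1.719 × 10^-3 × 100.0/20.00 = 8.595 × 10^-3 mol
mass of As2O3 = 8.595 × 10^-3 × 197.84 = 1.700 g

1.700 g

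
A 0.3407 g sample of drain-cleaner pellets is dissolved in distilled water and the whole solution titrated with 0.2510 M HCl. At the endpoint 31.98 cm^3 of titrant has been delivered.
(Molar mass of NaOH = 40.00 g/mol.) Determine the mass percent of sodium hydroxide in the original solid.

NaOH + HCl → NaCl + H2O
n(HCl) = 0.03198 L × 0.2510 mol/L = 8.027 × 10^-3 mol
n(NaOH) = 8.027 × 10^-3 mol (1:1 ratio)
mass of NaOH = 8.027 × 10^-3 × 40.00 g/mol = 0.3211 g
% NaOH = 0.3211 / 0.3407 × 100 = 94.24 %

94.24 %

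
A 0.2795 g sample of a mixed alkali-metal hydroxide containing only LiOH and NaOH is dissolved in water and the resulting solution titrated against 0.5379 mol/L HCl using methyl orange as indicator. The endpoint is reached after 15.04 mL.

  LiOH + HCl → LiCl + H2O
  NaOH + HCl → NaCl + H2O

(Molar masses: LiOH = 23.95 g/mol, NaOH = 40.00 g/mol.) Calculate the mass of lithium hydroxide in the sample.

0.06581 g

n(HCl) = 0.01504 × 0.5379 = 8.090 × 10^-3 mol
Let x = n(LiOH), y = n(NaOH).
Titrant: 1x + 1y = 8.090 × 10^-3;  mass: 23.95x + 40.00y = 0.2795
Solving, x = 2.748 × 10^-3 mol, y = 5.342 × 10^-3 mol
mass of LiOH = 2.748 × 10^-3 × 23.95 = 0.06581 g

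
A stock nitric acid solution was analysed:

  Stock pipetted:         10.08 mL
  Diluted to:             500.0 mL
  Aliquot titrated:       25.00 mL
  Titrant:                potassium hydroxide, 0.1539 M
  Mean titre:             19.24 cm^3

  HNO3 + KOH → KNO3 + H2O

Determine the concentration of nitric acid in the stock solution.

n(KOH) = 0.01924 × 0.1539 = 2.961 × 10^-3 mol
n(HNO3) in the aliquot = 2.961 × 10^-3 mol (1:1 ratio)
[HNO3]_dilute = 2.961 × 10^-3 / 0.02500 = 0.1184 mol/L
Dilution factor = 500.0 / 10.08 = 49.60
[HNO3]_stock = 0.1184 × 49.60 = 5.875 mol/L

5.875 M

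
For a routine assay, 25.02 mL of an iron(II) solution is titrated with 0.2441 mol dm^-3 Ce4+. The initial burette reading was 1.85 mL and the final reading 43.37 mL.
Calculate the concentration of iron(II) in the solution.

0.4051 mol/L

Ce^4+ + Fe^2+ → Ce^3+ + Fe^3+
n(Ce4+) = 0.04152 L × 0.2441 mol/L = 0.01014 mol
n(Fe2+) = 0.01014 mol (1:1 mole ratio)
[Fe2+] = 0.01014 mol / 0.02502 L = 0.4051 mol/L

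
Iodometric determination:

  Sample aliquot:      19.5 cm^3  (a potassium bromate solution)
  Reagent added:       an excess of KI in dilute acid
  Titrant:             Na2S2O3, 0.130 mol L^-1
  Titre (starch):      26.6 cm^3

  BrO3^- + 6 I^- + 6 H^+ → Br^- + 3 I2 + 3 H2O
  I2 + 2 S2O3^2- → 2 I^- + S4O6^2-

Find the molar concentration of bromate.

0.0296 mol/L

n(S2O3^2-) = 0.0266 × 0.130 = 3.46 × 10^-3 mol
n(I2) = n(S2O3^2-)/2 = 1.73 × 10^-3 mol
From the 1:3 ratio, n(BrO3^-) in the aliquot = 1/3 × 1.73 × 10^-3 = 5.76 × 10^-4 mol
[BrO3^-] = 5.76 × 10^-4 / 0.0195 = 0.0296 mol/L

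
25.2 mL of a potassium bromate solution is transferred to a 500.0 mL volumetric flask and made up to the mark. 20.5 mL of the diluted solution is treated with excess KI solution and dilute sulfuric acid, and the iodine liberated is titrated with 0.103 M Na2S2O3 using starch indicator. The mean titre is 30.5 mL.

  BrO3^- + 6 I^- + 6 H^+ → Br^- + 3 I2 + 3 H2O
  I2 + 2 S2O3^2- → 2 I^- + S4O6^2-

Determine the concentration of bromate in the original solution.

n(S2O3^2-) = 0.0305 × 0.103 = 3.14 × 10^-3 mol
n(I2) = n(S2O3^2-)/2 = 1.57 × 10^-3 mol
From the 1:3 ratio, n(BrO3^-) in the aliquot = 1/3 × 1.57 × 10^-3 = 5.24 × 10^-4 mol
[BrO3^-]_dilute = 5.24 × 10^-4 / 0.0205 = 0.0255 mol/L
[BrO3^-]_original = 0.0255 × 500.0/25.2 = 0.507 mol/L

0.507 M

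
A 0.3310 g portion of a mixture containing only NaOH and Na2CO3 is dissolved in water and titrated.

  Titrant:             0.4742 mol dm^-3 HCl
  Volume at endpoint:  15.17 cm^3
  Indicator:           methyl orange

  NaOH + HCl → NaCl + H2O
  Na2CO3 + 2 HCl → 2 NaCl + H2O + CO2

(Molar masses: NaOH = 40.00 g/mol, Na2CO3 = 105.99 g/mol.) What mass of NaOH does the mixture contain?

n(HCl) = 0.01517 × 0.4742 = 7.194 × 10^-3 mol
Let x = n(NaOH), y = n(Na2CO3).
Titrant: 1x + 2y = 7.194 × 10^-3;  mass: 40.00x + 105.99y = 0.3310
Solving, x = 3.865 × 10^-3 mol, y = 1.664 × 10^-3 mol
mass of NaOH = 3.865 × 10^-3 × 40.00 = 0.1546 g

0.1546 g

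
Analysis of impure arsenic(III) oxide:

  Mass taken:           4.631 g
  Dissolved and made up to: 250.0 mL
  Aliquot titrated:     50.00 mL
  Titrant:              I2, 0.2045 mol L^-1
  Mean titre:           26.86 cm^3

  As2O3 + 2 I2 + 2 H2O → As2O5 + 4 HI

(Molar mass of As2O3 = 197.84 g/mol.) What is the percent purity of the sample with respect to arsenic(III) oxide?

n(I2) per titration = 0.02686 × 0.2045 = 5.493 × 10^-3 mol
From the 1:2 ratio, n(As2O3) in each aliquot = 1/2 × 5.493 × 10^-3 = 2.746 × 10^-3 mol
n(As2O3) in the whole flask = 2.746 × 10^-3 × 250.0/50.00 = 0.01373 mol
mass of As2O3 = 0.01373 × 197.84 = 2.717 g
% As2O3 = 2.717 / 4.631 × 100 = 58.66 %

58.66 %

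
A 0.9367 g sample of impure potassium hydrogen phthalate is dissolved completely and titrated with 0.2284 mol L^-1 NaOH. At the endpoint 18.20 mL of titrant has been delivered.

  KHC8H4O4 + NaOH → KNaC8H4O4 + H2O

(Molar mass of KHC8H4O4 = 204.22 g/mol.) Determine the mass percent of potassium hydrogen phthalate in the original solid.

90.63 %

n(NaOH) = 0.01820 L × 0.2284 mol/L = 4.157 × 10^-3 mol
n(KHC8H4O4) = 4.157 × 10^-3 mol (1:1 ratio)
mass of KHC8H4O4 = 4.157 × 10^-3 × 204.22 g/mol = 0.8489 g
% KHC8H4O4 = 0.8489 / 0.9367 × 100 = 90.63 %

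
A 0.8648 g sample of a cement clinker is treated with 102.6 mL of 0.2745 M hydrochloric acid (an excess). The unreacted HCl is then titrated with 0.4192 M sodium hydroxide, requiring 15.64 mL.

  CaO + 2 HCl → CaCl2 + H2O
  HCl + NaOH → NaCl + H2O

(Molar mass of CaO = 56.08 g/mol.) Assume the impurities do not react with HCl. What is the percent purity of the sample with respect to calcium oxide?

n(HCl) added = 0.1026 × 0.2745 = 0.02816 mol
n(NaOH) used in back-titration = 0.01564 × 0.4192 = 6.556 × 10^-3 mol
n(HCl) left over = 6.556 × 10^-3 mol (1:1 ratio)
n(HCl) consumed by analyte = 0.02816 − 6.556 × 10^-3 = 0.02161 mol
From the 1:2 ratio, n(CaO) = 1/2 × 0.02161 = 0.01080 mol
mass of CaO = 0.01080 × 56.08 = 0.6059 g
% CaO = 0.6059 / 0.8648 × 100 = 70.06 %

70.06 %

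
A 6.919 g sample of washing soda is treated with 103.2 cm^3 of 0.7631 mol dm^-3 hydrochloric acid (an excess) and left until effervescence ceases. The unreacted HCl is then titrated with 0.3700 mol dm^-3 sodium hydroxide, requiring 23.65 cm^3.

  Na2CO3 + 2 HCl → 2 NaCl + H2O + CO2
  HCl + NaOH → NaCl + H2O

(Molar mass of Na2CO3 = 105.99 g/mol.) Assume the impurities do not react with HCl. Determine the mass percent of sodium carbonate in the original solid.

53.62 %

n(HCl) added = 0.1032 × 0.7631 = 0.07875 mol
n(NaOH) used in back-titration = 0.02365 × 0.3700 = 8.750 × 10^-3 mol
n(HCl) left over = 8.750 × 10^-3 mol (1:1 ratio)
n(HCl) consumed by analyte = 0.07875 − 8.750 × 10^-3 = 0.07000 mol
From the 1:2 ratio, n(Na2CO3) = 1/2 × 0.07000 = 0.03500 mol
mass of Na2CO3 = 0.03500 × 105.99 = 3.710 g
% Na2CO3 = 3.710 / 6.919 × 100 = 53.62 %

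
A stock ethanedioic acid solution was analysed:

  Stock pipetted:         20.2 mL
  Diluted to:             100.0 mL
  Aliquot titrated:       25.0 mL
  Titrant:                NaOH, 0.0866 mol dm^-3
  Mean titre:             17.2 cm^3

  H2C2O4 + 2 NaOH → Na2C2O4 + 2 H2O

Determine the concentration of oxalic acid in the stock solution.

n(NaOH) = 0.0172 × 0.0866 = 1.49 × 10^-3 mol
From the 1:2 ratio, n(H2C2O4) in the aliquot = 1/2 × 1.49 × 10^-3 = 7.45 × 10^-4 mol
[H2C2O4]_dilute = 7.45 × 10^-4 / 0.0250 = 0.0298 mol/L
Dilution factor = 100.0 / 20.2 = 4.950
[H2C2O4]_stock = 0.0298 × 4.950 = 0.147 mol/L

0.147 mol/L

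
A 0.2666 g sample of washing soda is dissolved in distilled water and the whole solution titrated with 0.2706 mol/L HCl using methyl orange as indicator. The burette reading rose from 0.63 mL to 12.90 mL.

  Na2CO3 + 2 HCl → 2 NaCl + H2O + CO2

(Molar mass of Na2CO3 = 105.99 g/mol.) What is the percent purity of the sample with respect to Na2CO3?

66.00 %

n(HCl) = 0.01227 L × 0.2706 mol/L = 3.320 × 10^-3 mol
From the 1:2 ratio, n(Na2CO3) = 1/2 × 3.320 × 10^-3 = 1.660 × 10^-3 mol
mass of Na2CO3 = 1.660 × 10^-3 × 105.99 g/mol = 0.1760 g
% Na2CO3 = 0.1760 / 0.2666 × 100 = 66.00 %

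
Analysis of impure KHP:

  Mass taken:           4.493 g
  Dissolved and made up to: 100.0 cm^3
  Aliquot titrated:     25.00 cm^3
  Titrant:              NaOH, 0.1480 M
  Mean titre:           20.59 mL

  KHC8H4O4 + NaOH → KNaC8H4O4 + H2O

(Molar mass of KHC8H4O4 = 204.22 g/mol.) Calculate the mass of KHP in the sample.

n(NaOH) per titration = 0.02059 × 0.1480 = 3.047 × 10^-3 mol
n(KHC8H4O4) in each aliquot = 3.047 × 10^-3 mol (1:1 ratio)
n(KHC8H4O4) in the whole flask = 3.047 × 10^-3 × 100.0/25.00 = 0.01219 mol
mass of KHC8H4O4 = 0.01219 × 204.22 = 2.489 g

2.489 g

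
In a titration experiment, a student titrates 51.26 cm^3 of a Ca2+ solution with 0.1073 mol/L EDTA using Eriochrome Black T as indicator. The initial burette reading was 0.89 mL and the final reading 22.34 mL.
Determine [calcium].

Ca^2+ + EDTA^4- → [Ca(EDTA)]^2-
n(EDTA) = 0.02145 L × 0.1073 mol/L = 2.302 × 10^-3 mol
n(Ca2+) = 2.302 × 10^-3 mol (1:1 mole ratio)
[Ca2+] = 2.302 × 10^-3 mol / 0.05126 L = 0.04490 mol/L

0.04490 mol/L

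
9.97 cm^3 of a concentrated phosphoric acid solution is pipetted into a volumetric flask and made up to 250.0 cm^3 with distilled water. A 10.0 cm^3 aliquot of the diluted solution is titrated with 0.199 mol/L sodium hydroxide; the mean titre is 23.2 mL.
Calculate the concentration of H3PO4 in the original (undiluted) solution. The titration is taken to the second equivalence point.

5.79 mol/L

H3PO4 + 2 NaOH → Na2HPO4 + 2 H2O
n(NaOH) = 0.0232 × 0.199 = 4.62 × 10^-3 mol
From the 1:2 ratio, n(H3PO4) in the aliquot = 1/2 × 4.62 × 10^-3 = 2.31 × 10^-3 mol
[H3PO4]_dilute = 2.31 × 10^-3 / 0.0100 = 0.231 mol/L
Dilution factor = 250.0 / 9.97 = 25.08
[H3PO4]_stock = 0.231 × 25.08 = 5.79 mol/L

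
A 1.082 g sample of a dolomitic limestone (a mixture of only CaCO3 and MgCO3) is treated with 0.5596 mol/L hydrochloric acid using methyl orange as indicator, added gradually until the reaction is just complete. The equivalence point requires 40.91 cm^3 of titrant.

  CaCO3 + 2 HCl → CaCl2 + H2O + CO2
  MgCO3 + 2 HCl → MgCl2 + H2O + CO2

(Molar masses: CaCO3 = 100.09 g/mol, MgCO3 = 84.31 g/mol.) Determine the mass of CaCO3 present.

0.7417 g

n(HCl) = 0.04091 × 0.5596 = 0.02289 mol
Let x = n(CaCO3), y = n(MgCO3).
Titrant: 2x + 2y = 0.02289;  mass: 100.09x + 84.31y = 1.082
Solving, x = 7.410 × 10^-3 mol, y = 4.036 × 10^-3 mol
mass of CaCO3 = 7.410 × 10^-3 × 100.09 = 0.7417 g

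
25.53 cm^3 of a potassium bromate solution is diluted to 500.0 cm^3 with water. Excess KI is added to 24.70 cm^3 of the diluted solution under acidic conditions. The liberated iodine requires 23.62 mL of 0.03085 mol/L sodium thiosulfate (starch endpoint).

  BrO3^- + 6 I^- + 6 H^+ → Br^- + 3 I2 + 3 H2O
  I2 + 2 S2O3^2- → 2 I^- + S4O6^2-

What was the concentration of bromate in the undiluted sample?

0.09630 mol/L

n(S2O3^2-) = 0.02362 × 0.03085 = 7.287 × 10^-4 mol
n(I2) = n(S2O3^2-)/2 = 3.643 × 10^-4 mol
From the 1:3 ratio, n(BrO3^-) in the aliquot = 1/3 × 3.643 × 10^-4 = 1.214 × 10^-4 mol
[BrO3^-]_dilute = 1.214 × 10^-4 / 0.02470 = 0.004917 mol/L
[BrO3^-]_original = 0.004917 × 500.0/25.53 = 0.09630 mol/L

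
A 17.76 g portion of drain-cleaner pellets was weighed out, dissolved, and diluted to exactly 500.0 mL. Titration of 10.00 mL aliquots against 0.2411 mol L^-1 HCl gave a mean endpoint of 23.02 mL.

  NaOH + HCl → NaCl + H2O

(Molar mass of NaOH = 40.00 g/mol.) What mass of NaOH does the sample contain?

11.10 g

n(HCl) per titration = 0.02302 × 0.2411 = 5.550 × 10^-3 mol
n(NaOH) in each aliquot = 5.550 × 10^-3 mol (1:1 ratio)
n(NaOH) in the whole flask = 5.550 × 10^-3 × 500.0/10.00 = 0.2775 mol
mass of NaOH = 0.2775 × 40.00 = 11.10 g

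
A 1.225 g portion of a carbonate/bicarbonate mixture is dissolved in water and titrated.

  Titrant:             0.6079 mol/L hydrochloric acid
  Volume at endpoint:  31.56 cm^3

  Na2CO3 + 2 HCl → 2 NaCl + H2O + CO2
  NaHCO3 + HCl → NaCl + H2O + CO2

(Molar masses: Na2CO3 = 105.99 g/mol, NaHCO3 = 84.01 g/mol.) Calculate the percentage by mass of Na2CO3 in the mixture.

n(HCl) = 0.03156 × 0.6079 = 0.01919 mol
Let x = n(Na2CO3), y = n(NaHCO3).
Titrant: 2x + 1y = 0.01919;  mass: 105.99x + 84.01y = 1.225
Solving, x = 6.235 × 10^-3 mol, y = 6.715 × 10^-3 mol
mass of Na2CO3 = 6.235 × 10^-3 × 105.99 = 0.6609 g
% Na2CO3 = 0.6609 / 1.225 × 100 = 53.95 %

53.95 %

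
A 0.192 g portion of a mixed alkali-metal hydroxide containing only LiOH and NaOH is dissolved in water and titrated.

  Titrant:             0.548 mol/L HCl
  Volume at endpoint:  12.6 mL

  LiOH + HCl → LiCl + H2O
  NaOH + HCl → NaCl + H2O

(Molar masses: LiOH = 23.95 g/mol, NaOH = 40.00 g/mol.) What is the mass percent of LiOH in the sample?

65.4 %

n(HCl) = 0.0126 × 0.548 = 6.90 × 10^-3 mol
Let x = n(LiOH), y = n(NaOH).
Titrant: 1x + 1y = 6.90 × 10^-3;  mass: 23.95x + 40.00y = 0.192
Solving, x = 5.25 × 10^-3 mol, y = 1.66 × 10^-3 mol
mass of LiOH = 5.25 × 10^-3 × 23.95 = 0.126 g
% LiOH = 0.126 / 0.192 × 100 = 65.4 %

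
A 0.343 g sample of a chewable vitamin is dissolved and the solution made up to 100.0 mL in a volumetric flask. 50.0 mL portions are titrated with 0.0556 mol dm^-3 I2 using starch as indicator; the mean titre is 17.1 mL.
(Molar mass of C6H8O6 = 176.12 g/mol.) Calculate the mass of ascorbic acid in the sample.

0.335 g

C6H8O6 + I2 → C6H6O6 + 2 HI
n(I2) per titration = 0.0171 × 0.0556 = 9.51 × 10^-4 mol
n(C6H8O6) in each aliquot = 9.51 × 10^-4 mol (1:1 ratio)
n(C6H8O6) in the whole flask = 9.51 × 10^-4 × 100.0/50.0 = 1.90 × 10^-3 mol
mass of C6H8O6 = 1.90 × 10^-3 × 176.12 = 0.335 g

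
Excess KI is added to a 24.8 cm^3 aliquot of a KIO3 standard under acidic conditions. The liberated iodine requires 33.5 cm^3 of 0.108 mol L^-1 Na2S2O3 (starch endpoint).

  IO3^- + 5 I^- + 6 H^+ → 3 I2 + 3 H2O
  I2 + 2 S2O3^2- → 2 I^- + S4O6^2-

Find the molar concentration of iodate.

0.0243 mol/L

n(S2O3^2-) = 0.0335 × 0.108 = 3.62 × 10^-3 mol
n(I2) = n(S2O3^2-)/2 = 1.81 × 10^-3 mol
From the 1:3 ratio, n(IO3^-) in the aliquot = 1/3 × 1.81 × 10^-3 = 6.03 × 10^-4 mol
[IO3^-] = 6.03 × 10^-4 / 0.0248 = 0.0243 mol/L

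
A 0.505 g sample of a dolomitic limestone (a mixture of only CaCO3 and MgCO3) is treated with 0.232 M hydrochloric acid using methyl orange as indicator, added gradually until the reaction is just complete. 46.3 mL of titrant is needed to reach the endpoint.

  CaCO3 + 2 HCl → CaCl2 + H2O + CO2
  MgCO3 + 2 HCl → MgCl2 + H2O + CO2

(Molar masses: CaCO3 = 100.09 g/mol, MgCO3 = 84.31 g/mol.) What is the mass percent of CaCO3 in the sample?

n(HCl) = 0.0463 × 0.232 = 0.0107 mol
Let x = n(CaCO3), y = n(MgCO3).
Titrant: 2x + 2y = 0.0107;  mass: 100.09x + 84.31y = 0.505
Solving, x = 3.31 × 10^-3 mol, y = 2.06 × 10^-3 mol
mass of CaCO3 = 3.31 × 10^-3 × 100.09 = 0.331 g
% CaCO3 = 0.331 / 0.505 × 100 = 65.5 %

65.5 %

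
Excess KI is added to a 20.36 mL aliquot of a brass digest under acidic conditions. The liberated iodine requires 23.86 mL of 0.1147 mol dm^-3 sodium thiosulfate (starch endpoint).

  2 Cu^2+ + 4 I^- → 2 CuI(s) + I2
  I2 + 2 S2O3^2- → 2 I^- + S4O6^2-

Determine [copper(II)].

n(S2O3^2-) = 0.02386 × 0.1147 = 2.737 × 10^-3 mol
n(I2) = n(S2O3^2-)/2 = 1.368 × 10^-3 mol
From the 2:1 ratio, n(Cu2+) in the aliquot = 2/1 × 1.368 × 10^-3 = 2.737 × 10^-3 mol
[Cu2+] = 2.737 × 10^-3 / 0.02036 = 0.1344 mol/L

0.1344 mol/L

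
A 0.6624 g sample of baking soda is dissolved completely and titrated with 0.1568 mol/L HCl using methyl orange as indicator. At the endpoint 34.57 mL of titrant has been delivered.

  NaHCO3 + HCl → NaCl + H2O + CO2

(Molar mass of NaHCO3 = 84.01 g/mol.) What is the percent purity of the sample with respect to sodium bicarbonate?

n(HCl) = 0.03457 L × 0.1568 mol/L = 5.421 × 10^-3 mol
n(NaHCO3) = 5.421 × 10^-3 mol (1:1 ratio)
mass of NaHCO3 = 5.421 × 10^-3 × 84.01 g/mol = 0.4554 g
% NaHCO3 = 0.4554 / 0.6624 × 100 = 68.75 %

68.75 %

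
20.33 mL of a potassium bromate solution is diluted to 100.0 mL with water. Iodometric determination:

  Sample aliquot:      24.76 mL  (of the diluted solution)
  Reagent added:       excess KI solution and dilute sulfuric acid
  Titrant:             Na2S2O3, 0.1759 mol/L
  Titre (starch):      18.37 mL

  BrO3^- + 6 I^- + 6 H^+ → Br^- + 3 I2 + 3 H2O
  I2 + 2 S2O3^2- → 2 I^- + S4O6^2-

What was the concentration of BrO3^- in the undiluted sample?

n(S2O3^2-) = 0.01837 × 0.1759 = 3.231 × 10^-3 mol
n(I2) = n(S2O3^2-)/2 = 1.616 × 10^-3 mol
From the 1:3 ratio, n(BrO3^-) in the aliquot = 1/3 × 1.616 × 10^-3 = 5.385 × 10^-4 mol
[BrO3^-]_dilute = 5.385 × 10^-4 / 0.02476 = 0.02175 mol/L
[BrO3^-]_original = 0.02175 × 100.0/20.33 = 0.1070 mol/L

0.1070 mol/L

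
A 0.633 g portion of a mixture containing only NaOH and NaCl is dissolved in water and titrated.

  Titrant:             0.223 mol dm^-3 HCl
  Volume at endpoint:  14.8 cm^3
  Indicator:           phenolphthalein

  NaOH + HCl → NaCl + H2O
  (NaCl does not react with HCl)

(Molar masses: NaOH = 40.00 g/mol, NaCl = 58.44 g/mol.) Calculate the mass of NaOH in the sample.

0.132 g

n(HCl) = 0.0148 × 0.223 = 3.30 × 10^-3 mol
Let x = n(NaOH), y = n(NaCl).
Titrant: 1x = 3.30 × 10^-3;  mass: 40.00x + 58.44y = 0.633
Solving, x = 3.30 × 10^-3 mol, y = 8.57 × 10^-3 mol
mass of NaOH = 3.30 × 10^-3 × 40.00 = 0.132 g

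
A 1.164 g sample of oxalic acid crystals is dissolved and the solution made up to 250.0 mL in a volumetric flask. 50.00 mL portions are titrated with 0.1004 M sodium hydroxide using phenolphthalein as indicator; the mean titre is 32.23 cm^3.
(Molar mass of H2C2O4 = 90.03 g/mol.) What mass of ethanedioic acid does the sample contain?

0.7283 g

H2C2O4 + 2 NaOH → Na2C2O4 + 2 H2O
n(NaOH) per titration = 0.03223 × 0.1004 = 3.236 × 10^-3 mol
From the 1:2 ratio, n(H2C2O4) in each aliquot = 1/2 × 3.236 × 10^-3 = 1.618 × 10^-3 mol
n(H2C2O4) in the whole flask = 1.618 × 10^-3 × 250.0/50.00 = 8.090 × 10^-3 mol
mass of H2C2O4 = 8.090 × 10^-3 × 90.03 = 0.7283 g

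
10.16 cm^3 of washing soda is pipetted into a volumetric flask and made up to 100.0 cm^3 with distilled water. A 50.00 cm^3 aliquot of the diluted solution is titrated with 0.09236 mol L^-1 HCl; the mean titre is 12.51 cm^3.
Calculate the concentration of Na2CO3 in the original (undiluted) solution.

Na2CO3 + 2 HCl → 2 NaCl + H2O + CO2
n(HCl) = 0.01251 × 0.09236 = 1.155 × 10^-3 mol
From the 1:2 ratio, n(Na2CO3) in the aliquot = 1/2 × 1.155 × 10^-3 = 5.777 × 10^-4 mol
[Na2CO3]_dilute = 5.777 × 10^-4 / 0.05000 = 0.01155 mol/L
Dilution factor = 100.0 / 10.16 = 9.843
[Na2CO3]_stock = 0.01155 × 9.843 = 0.1137 mol/L

0.1137 mol/L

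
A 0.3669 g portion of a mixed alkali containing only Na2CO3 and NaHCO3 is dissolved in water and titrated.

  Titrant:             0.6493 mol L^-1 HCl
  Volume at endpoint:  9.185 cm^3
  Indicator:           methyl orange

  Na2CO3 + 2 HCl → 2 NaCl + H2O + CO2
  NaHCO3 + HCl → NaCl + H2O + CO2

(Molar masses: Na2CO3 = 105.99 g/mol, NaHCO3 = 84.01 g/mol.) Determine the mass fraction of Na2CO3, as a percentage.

n(HCl) = 0.009185 × 0.6493 = 5.964 × 10^-3 mol
Let x = n(Na2CO3), y = n(NaHCO3).
Titrant: 2x + 1y = 5.964 × 10^-3;  mass: 105.99x + 84.01y = 0.3669
Solving, x = 2.162 × 10^-3 mol, y = 1.639 × 10^-3 mol
mass of Na2CO3 = 2.162 × 10^-3 × 105.99 = 0.2292 g
% Na2CO3 = 0.2292 / 0.3669 × 100 = 62.46 %

62.46 %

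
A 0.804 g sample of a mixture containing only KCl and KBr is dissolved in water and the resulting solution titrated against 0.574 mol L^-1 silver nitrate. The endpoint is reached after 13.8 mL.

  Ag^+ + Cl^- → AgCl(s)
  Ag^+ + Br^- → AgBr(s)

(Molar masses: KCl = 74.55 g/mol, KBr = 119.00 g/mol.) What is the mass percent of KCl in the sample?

n(AgNO3) = 0.0138 × 0.574 = 7.92 × 10^-3 mol
Let x = n(KCl), y = n(KBr).
Titrant: 1x + 1y = 7.92 × 10^-3;  mass: 74.55x + 119.00y = 0.804
Solving, x = 3.12 × 10^-3 mol, y = 4.80 × 10^-3 mol
mass of KCl = 3.12 × 10^-3 × 74.55 = 0.232 g
% KCl = 0.232 / 0.804 × 100 = 28.9 %

28.9 %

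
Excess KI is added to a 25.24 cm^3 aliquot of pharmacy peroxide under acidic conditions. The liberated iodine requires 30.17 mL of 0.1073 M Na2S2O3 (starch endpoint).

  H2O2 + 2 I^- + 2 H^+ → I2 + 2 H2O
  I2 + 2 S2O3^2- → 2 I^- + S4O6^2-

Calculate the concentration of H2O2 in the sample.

0.06413 M

n(S2O3^2-) = 0.03017 × 0.1073 = 3.237 × 10^-3 mol
n(I2) = n(S2O3^2-)/2 = 1.619 × 10^-3 mol
n(H2O2) in the aliquot = 1.619 × 10^-3 mol (1:1 ratio)
[H2O2] = 1.619 × 10^-3 / 0.02524 = 0.06413 mol/L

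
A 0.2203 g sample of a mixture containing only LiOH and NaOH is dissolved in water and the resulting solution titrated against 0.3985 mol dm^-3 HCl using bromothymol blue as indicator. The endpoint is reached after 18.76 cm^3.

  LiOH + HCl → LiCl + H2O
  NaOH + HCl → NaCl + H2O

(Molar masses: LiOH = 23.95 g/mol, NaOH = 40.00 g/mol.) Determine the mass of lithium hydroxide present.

0.1175 g

n(HCl) = 0.01876 × 0.3985 = 7.476 × 10^-3 mol
Let x = n(LiOH), y = n(NaOH).
Titrant: 1x + 1y = 7.476 × 10^-3;  mass: 23.95x + 40.00y = 0.2203
Solving, x = 4.906 × 10^-3 mol, y = 2.570 × 10^-3 mol
mass of LiOH = 4.906 × 10^-3 × 23.95 = 0.1175 g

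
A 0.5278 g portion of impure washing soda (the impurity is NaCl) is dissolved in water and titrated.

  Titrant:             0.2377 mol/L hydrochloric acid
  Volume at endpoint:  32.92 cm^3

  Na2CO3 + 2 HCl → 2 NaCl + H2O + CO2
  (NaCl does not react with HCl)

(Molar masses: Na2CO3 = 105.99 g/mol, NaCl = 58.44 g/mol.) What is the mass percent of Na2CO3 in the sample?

n(HCl) = 0.03292 × 0.2377 = 7.825 × 10^-3 mol
Let x = n(Na2CO3), y = n(NaCl).
Titrant: 2x = 7.825 × 10^-3;  mass: 105.99x + 58.44y = 0.5278
Solving, x = 3.913 × 10^-3 mol, y = 1.935 × 10^-3 mol
mass of Na2CO3 = 3.913 × 10^-3 × 105.99 = 0.4147 g
% Na2CO3 = 0.4147 / 0.5278 × 100 = 78.57 %

78.57 %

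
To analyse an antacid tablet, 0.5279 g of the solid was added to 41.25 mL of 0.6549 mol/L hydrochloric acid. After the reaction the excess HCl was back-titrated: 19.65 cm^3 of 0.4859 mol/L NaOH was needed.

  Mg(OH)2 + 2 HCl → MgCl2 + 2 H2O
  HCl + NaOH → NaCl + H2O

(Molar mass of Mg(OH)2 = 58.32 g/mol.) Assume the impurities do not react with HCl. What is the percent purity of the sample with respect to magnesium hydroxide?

n(HCl) added = 0.04125 × 0.6549 = 0.02701 mol
n(NaOH) used in back-titration = 0.01965 × 0.4859 = 9.548 × 10^-3 mol
n(HCl) left over = 9.548 × 10^-3 mol (1:1 ratio)
n(HCl) consumed by analyte = 0.02701 − 9.548 × 10^-3 = 0.01747 mol
From the 1:2 ratio, n(Mg(OH)2) = 1/2 × 0.01747 = 8.733 × 10^-3 mol
mass of Mg(OH)2 = 8.733 × 10^-3 × 58.32 = 0.5093 g
% Mg(OH)2 = 0.5093 / 0.5279 × 100 = 96.48 %

96.48 %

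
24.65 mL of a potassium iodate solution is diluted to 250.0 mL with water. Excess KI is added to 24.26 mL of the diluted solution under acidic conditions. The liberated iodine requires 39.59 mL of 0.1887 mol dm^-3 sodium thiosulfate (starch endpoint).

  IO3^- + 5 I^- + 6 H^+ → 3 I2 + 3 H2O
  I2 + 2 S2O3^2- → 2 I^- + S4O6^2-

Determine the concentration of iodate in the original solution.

0.5205 mol/L

n(S2O3^2-) = 0.03959 × 0.1887 = 7.471 × 10^-3 mol
n(I2) = n(S2O3^2-)/2 = 3.735 × 10^-3 mol
From the 1:3 ratio, n(IO3^-) in the aliquot = 1/3 × 3.735 × 10^-3 = 1.245 × 10^-3 mol
[IO3^-]_dilute = 1.245 × 10^-3 / 0.02426 = 0.05132 mol/L
[IO3^-]_original = 0.05132 × 250.0/24.65 = 0.5205 mol/L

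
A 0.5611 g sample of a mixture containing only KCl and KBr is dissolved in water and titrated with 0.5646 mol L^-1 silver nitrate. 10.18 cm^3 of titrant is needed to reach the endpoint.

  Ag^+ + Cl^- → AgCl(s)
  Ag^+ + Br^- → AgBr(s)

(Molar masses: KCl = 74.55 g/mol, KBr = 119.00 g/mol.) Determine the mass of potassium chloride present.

0.2061 g

n(AgNO3) = 0.01018 × 0.5646 = 5.748 × 10^-3 mol
Let x = n(KCl), y = n(KBr).
Titrant: 1x + 1y = 5.748 × 10^-3;  mass: 74.55x + 119.00y = 0.5611
Solving, x = 2.764 × 10^-3 mol, y = 2.983 × 10^-3 mol
mass of KCl = 2.764 × 10^-3 × 74.55 = 0.2061 g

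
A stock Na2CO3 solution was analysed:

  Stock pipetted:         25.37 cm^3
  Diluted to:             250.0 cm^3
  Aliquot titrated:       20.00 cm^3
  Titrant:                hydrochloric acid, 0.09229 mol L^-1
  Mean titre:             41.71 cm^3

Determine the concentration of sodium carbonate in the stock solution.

Na2CO3 + 2 HCl → 2 NaCl + H2O + CO2
n(HCl) = 0.04171 × 0.09229 = 3.849 × 10^-3 mol
From the 1:2 ratio, n(Na2CO3) in the aliquot = 1/2 × 3.849 × 10^-3 = 1.925 × 10^-3 mol
[Na2CO3]_dilute = 1.925 × 10^-3 / 0.02000 = 0.09624 mol/L
Dilution factor = 250.0 / 25.37 = 9.854
[Na2CO3]_stock = 0.09624 × 9.854 = 0.9483 mol/L

0.9483 mol/L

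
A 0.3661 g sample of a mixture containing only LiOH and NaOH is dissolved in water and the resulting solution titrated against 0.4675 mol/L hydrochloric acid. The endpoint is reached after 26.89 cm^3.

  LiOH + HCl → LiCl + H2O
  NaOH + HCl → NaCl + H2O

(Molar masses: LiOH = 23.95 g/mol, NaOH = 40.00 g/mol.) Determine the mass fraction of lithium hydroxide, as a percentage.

n(HCl) = 0.02689 × 0.4675 = 0.01257 mol
Let x = n(LiOH), y = n(NaOH).
Titrant: 1x + 1y = 0.01257;  mass: 23.95x + 40.00y = 0.3661
Solving, x = 8.520 × 10^-3 mol, y = 4.051 × 10^-3 mol
mass of LiOH = 8.520 × 10^-3 × 23.95 = 0.2040 g
% LiOH = 0.2040 / 0.3661 × 100 = 55.74 %

55.74 %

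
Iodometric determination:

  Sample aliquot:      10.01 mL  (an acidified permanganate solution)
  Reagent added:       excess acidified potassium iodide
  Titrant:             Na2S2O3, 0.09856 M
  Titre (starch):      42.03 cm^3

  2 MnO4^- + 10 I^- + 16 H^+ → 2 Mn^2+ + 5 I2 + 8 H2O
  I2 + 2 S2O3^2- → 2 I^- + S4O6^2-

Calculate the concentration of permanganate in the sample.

0.08277 M

n(S2O3^2-) = 0.04203 × 0.09856 = 4.142 × 10^-3 mol
n(I2) = n(S2O3^2-)/2 = 2.071 × 10^-3 mol
From the 2:5 ratio, n(MnO4^-) in the aliquot = 2/5 × 2.071 × 10^-3 = 8.285 × 10^-4 mol
[MnO4^-] = 8.285 × 10^-4 / 0.01001 = 0.08277 mol/L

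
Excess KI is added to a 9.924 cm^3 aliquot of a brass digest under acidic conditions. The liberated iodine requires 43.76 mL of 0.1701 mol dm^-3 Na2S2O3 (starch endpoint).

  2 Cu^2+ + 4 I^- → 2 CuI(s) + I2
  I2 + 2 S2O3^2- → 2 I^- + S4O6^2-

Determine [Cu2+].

n(S2O3^2-) = 0.04376 × 0.1701 = 7.444 × 10^-3 mol
n(I2) = n(S2O3^2-)/2 = 3.722 × 10^-3 mol
From the 2:1 ratio, n(Cu2+) in the aliquot = 2/1 × 3.722 × 10^-3 = 7.444 × 10^-3 mol
[Cu2+] = 7.444 × 10^-3 / 0.009924 = 0.7501 mol/L

0.7501 mol/L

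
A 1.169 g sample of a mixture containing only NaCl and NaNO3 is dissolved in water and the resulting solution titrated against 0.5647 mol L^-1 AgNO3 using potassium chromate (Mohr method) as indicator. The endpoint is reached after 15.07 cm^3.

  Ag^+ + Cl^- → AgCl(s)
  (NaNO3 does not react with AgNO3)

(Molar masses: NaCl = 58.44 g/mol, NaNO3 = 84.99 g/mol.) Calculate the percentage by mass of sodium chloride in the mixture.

n(AgNO3) = 0.01507 × 0.5647 = 8.510 × 10^-3 mol
Let x = n(NaCl), y = n(NaNO3).
Titrant: 1x = 8.510 × 10^-3;  mass: 58.44x + 84.99y = 1.169
Solving, x = 8.510 × 10^-3 mol, y = 7.903 × 10^-3 mol
mass of NaCl = 8.510 × 10^-3 × 58.44 = 0.4973 g
% NaCl = 0.4973 / 1.169 × 100 = 42.54 %

42.54 %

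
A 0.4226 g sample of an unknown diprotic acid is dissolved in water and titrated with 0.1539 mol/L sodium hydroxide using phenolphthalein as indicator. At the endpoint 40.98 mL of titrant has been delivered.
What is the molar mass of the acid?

134.0 g/mol

n(NaOH) = 0.04098 L × 0.1539 mol/L = 6.307 × 10^-3 mol
From the 1:2 ratio, n(H2A) = 1/2 × 6.307 × 10^-3 = 3.153 × 10^-3 mol
M = m / n = 0.4226 g / 3.153 × 10^-3 mol = 134.0 g/mol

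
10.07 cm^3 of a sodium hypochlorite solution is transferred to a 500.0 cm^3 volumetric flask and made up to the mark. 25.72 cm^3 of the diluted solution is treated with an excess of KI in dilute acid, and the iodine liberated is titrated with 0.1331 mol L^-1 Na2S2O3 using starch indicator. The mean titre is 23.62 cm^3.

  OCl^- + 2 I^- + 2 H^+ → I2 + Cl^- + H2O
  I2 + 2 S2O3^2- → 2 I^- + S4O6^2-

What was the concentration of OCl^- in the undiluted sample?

3.035 mol/L

n(S2O3^2-) = 0.02362 × 0.1331 = 3.144 × 10^-3 mol
n(I2) = n(S2O3^2-)/2 = 1.572 × 10^-3 mol
n(OCl^-) in the aliquot = 1.572 × 10^-3 mol (1:1 ratio)
[OCl^-]_dilute = 1.572 × 10^-3 / 0.02572 = 0.06112 mol/L
[OCl^-]_original = 0.06112 × 500.0/10.07 = 3.035 mol/L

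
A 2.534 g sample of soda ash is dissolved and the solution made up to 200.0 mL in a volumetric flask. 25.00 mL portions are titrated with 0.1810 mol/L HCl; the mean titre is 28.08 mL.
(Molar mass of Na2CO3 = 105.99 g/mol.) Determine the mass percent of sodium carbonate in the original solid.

Na2CO3 + 2 HCl → 2 NaCl + H2O + CO2
n(HCl) per titration = 0.02808 × 0.1810 = 5.082 × 10^-3 mol
From the 1:2 ratio, n(Na2CO3) in each aliquot = 1/2 × 5.082 × 10^-3 = 2.541 × 10^-3 mol
n(Na2CO3) in the whole flask = 2.541 × 10^-3 × 200.0/25.00 = 0.02033 mol
mass of Na2CO3 = 0.02033 × 105.99 = 2.155 g
% Na2CO3 = 2.155 / 2.534 × 100 = 85.03 %

85.03 %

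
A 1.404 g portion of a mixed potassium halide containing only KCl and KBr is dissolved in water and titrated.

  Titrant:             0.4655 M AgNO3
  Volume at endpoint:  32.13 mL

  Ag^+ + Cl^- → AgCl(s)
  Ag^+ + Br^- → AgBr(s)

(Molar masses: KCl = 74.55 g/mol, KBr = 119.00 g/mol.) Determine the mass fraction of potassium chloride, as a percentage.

44.89 %

n(AgNO3) = 0.03213 × 0.4655 = 0.01496 mol
Let x = n(KCl), y = n(KBr).
Titrant: 1x + 1y = 0.01496;  mass: 74.55x + 119.00y = 1.404
Solving, x = 8.455 × 10^-3 mol, y = 6.502 × 10^-3 mol
mass of KCl = 8.455 × 10^-3 × 74.55 = 0.6303 g
% KCl = 0.6303 / 1.404 × 100 = 44.89 %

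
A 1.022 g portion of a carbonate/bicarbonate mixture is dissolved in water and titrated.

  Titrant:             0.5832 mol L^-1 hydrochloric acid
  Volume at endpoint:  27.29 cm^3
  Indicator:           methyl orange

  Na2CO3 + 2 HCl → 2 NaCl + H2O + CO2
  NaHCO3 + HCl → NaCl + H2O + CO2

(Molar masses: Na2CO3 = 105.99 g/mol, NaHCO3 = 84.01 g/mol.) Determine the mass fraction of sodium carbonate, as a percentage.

n(HCl) = 0.02729 × 0.5832 = 0.01592 mol
Let x = n(Na2CO3), y = n(NaHCO3).
Titrant: 2x + 1y = 0.01592;  mass: 105.99x + 84.01y = 1.022
Solving, x = 5.079 × 10^-3 mol, y = 5.757 × 10^-3 mol
mass of Na2CO3 = 5.079 × 10^-3 × 105.99 = 0.5383 g
% Na2CO3 = 0.5383 / 1.022 × 100 = 52.68 %

52.68 %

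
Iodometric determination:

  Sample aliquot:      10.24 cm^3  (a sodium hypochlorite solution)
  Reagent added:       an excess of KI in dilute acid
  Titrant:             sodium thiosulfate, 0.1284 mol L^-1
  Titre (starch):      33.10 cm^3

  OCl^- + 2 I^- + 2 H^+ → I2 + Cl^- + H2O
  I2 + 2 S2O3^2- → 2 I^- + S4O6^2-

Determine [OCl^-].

n(S2O3^2-) = 0.03310 × 0.1284 = 4.250 × 10^-3 mol
n(I2) = n(S2O3^2-)/2 = 2.125 × 10^-3 mol
n(OCl^-) in the aliquot = 2.125 × 10^-3 mol (1:1 ratio)
[OCl^-] = 2.125 × 10^-3 / 0.01024 = 0.2075 mol/L

0.2075 mol/L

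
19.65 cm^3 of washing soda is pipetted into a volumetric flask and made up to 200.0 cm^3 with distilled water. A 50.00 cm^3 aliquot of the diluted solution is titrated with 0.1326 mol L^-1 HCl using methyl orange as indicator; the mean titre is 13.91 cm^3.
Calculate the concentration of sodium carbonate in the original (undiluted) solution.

Na2CO3 + 2 HCl → 2 NaCl + H2O + CO2
n(HCl) = 0.01391 × 0.1326 = 1.844 × 10^-3 mol
From the 1:2 ratio, n(Na2CO3) in the aliquot = 1/2 × 1.844 × 10^-3 = 9.222 × 10^-4 mol
[Na2CO3]_dilute = 9.222 × 10^-4 / 0.05000 = 0.01844 mol/L
Dilution factor = 200.0 / 19.65 = 10.18
[Na2CO3]_stock = 0.01844 × 10.18 = 0.1877 mol/L

0.1877 mol/L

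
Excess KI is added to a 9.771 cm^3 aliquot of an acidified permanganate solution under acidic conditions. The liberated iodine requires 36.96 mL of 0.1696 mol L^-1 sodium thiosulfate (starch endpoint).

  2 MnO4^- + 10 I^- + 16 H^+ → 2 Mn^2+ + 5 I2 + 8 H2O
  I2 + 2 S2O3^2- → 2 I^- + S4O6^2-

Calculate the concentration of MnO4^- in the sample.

0.1283 mol/L

n(S2O3^2-) = 0.03696 × 0.1696 = 6.268 × 10^-3 mol
n(I2) = n(S2O3^2-)/2 = 3.134 × 10^-3 mol
From the 2:5 ratio, n(MnO4^-) in the aliquot = 2/5 × 3.134 × 10^-3 = 1.254 × 10^-3 mol
[MnO4^-] = 1.254 × 10^-3 / 0.009771 = 0.1283 mol/L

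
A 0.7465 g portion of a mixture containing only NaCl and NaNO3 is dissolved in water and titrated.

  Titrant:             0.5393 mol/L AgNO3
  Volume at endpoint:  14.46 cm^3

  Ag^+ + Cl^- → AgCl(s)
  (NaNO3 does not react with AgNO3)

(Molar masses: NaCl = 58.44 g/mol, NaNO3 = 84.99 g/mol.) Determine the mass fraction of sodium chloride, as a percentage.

n(AgNO3) = 0.01446 × 0.5393 = 7.798 × 10^-3 mol
Let x = n(NaCl), y = n(NaNO3).
Titrant: 1x = 7.798 × 10^-3;  mass: 58.44x + 84.99y = 0.7465
Solving, x = 7.798 × 10^-3 mol, y = 3.421 × 10^-3 mol
mass of NaCl = 7.798 × 10^-3 × 58.44 = 0.4557 g
% NaCl = 0.4557 / 0.7465 × 100 = 61.05 %

61.05 %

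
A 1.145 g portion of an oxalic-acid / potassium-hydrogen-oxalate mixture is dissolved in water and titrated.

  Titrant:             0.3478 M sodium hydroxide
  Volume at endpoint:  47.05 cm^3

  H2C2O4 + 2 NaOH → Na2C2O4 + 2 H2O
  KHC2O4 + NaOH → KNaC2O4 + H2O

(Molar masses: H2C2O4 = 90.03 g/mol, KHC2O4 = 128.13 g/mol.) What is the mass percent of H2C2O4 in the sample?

45.02 %

n(NaOH) = 0.04705 × 0.3478 = 0.01636 mol
Let x = n(H2C2O4), y = n(KHC2O4).
Titrant: 2x + 1y = 0.01636;  mass: 90.03x + 128.13y = 1.145
Solving, x = 5.725 × 10^-3 mol, y = 4.913 × 10^-3 mol
mass of H2C2O4 = 5.725 × 10^-3 × 90.03 = 0.5154 g
% H2C2O4 = 0.5154 / 1.145 × 100 = 45.02 %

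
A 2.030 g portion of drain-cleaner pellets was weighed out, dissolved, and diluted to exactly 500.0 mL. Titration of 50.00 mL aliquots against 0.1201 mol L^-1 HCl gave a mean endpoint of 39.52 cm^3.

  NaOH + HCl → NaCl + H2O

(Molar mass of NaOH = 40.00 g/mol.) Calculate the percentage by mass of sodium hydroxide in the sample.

n(HCl) per titration = 0.03952 × 0.1201 = 4.746 × 10^-3 mol
n(NaOH) in each aliquot = 4.746 × 10^-3 mol (1:1 ratio)
n(NaOH) in the whole flask = 4.746 × 10^-3 × 500.0/50.00 = 0.04746 mol
mass of NaOH = 0.04746 × 40.00 = 1.899 g
% NaOH = 1.899 / 2.030 × 100 = 93.52 %

93.52 %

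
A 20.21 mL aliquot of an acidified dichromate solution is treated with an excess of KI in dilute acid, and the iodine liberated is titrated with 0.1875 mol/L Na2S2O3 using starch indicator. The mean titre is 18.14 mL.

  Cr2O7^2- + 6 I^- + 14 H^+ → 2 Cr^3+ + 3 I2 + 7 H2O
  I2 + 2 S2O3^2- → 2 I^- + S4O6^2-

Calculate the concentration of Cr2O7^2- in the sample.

n(S2O3^2-) = 0.01814 × 0.1875 = 3.401 × 10^-3 mol
n(I2) = n(S2O3^2-)/2 = 1.701 × 10^-3 mol
From the 1:3 ratio, n(Cr2O7^2-) in the aliquot = 1/3 × 1.701 × 10^-3 = 5.669 × 10^-4 mol
[Cr2O7^2-] = 5.669 × 10^-4 / 0.02021 = 0.02805 mol/L

0.02805 mol/L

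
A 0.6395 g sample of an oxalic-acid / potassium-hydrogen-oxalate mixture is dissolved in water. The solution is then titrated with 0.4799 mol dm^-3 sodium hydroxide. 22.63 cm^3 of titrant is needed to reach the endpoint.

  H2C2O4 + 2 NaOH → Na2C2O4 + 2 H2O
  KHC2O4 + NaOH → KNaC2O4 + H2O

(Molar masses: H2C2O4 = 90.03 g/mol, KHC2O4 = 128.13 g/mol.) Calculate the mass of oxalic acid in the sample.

0.4073 g

n(NaOH) = 0.02263 × 0.4799 = 0.01086 mol
Let x = n(H2C2O4), y = n(KHC2O4).
Titrant: 2x + 1y = 0.01086;  mass: 90.03x + 128.13y = 0.6395
Solving, x = 4.524 × 10^-3 mol, y = 1.812 × 10^-3 mol
mass of H2C2O4 = 4.524 × 10^-3 × 90.03 = 0.4073 g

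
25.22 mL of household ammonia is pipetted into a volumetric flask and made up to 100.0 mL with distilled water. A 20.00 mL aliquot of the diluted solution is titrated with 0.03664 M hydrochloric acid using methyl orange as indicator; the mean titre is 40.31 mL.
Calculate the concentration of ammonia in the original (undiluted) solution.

NH3 + HCl → NH4Cl
n(HCl) = 0.04031 × 0.03664 = 1.477 × 10^-3 mol
n(NH3) in the aliquot = 1.477 × 10^-3 mol (1:1 ratio)
[NH3]_dilute = 1.477 × 10^-3 / 0.02000 = 0.07385 mol/L
Dilution factor = 100.0 / 25.22 = 3.965
[NH3]_stock = 0.07385 × 3.965 = 0.2928 mol/L

0.2928 M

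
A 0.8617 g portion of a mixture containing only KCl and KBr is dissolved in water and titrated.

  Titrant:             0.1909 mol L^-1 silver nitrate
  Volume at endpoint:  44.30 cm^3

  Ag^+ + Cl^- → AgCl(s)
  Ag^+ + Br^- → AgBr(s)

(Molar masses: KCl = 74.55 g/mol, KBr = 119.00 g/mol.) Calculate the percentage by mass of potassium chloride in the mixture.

n(AgNO3) = 0.04430 × 0.1909 = 8.457 × 10^-3 mol
Let x = n(KCl), y = n(KBr).
Titrant: 1x + 1y = 8.457 × 10^-3;  mass: 74.55x + 119.00y = 0.8617
Solving, x = 3.255 × 10^-3 mol, y = 5.202 × 10^-3 mol
mass of KCl = 3.255 × 10^-3 × 74.55 = 0.2426 g
% KCl = 0.2426 / 0.8617 × 100 = 28.16 %

28.16 %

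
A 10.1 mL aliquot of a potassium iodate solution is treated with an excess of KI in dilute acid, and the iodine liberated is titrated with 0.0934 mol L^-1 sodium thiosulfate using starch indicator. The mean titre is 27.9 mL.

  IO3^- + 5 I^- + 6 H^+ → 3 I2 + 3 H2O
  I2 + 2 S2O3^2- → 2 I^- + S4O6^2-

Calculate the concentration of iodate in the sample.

n(S2O3^2-) = 0.0279 × 0.0934 = 2.61 × 10^-3 mol
n(I2) = n(S2O3^2-)/2 = 1.30 × 10^-3 mol
From the 1:3 ratio, n(IO3^-) in the aliquot = 1/3 × 1.30 × 10^-3 = 4.34 × 10^-4 mol
[IO3^-] = 4.34 × 10^-4 / 0.0101 = 0.0430 mol/L

0.0430 mol/L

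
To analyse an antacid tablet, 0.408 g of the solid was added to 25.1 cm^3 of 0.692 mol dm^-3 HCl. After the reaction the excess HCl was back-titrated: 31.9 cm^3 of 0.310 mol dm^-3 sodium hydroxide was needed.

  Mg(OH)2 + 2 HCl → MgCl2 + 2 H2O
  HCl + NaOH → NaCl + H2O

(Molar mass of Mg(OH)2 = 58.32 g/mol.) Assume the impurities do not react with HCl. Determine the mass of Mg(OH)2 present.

n(HCl) added = 0.0251 × 0.692 = 0.0174 mol
n(NaOH) used in back-titration = 0.0319 × 0.310 = 9.89 × 10^-3 mol
n(HCl) left over = 9.89 × 10^-3 mol (1:1 ratio)
n(HCl) consumed by analyte = 0.0174 − 9.89 × 10^-3 = 7.48 × 10^-3 mol
From the 1:2 ratio, n(Mg(OH)2) = 1/2 × 7.48 × 10^-3 = 3.74 × 10^-3 mol
mass of Mg(OH)2 = 3.74 × 10^-3 × 58.32 = 0.218 g

0.218 g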